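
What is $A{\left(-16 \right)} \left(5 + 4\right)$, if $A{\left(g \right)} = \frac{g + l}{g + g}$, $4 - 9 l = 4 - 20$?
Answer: $\frac{31}{8} \approx 3.875$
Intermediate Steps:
$l = \frac{20}{9}$ ($l = \frac{4}{9} - \frac{4 - 20}{9} = \frac{4}{9} - - \frac{16}{9} = \frac{4}{9} + \frac{16}{9} = \frac{20}{9} \approx 2.2222$)
$A{\left(g \right)} = \frac{\frac{20}{9} + g}{2 g}$ ($A{\left(g \right)} = \frac{g + \frac{20}{9}}{g + g} = \frac{\frac{20}{9} + g}{2 g}$)
$A{\left(-16 \right)} \left(5 + 4\right) = \frac{20 + 9 \left(-16\right)}{18 \left(-16\right)} \left(5 + 4\right) = \frac{1}{18} \left(- \frac{1}{16}\right) \left(20 - 144\right) 9 = \frac{1}{18} \left(- \frac{1}{16}\right) \left(-124\right) 9 = \frac{31}{72} \cdot 9 = \frac{31}{8}$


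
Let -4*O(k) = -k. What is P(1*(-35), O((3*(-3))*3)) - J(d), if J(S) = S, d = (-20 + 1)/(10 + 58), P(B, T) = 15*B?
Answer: -35681/68 ≈ -524.72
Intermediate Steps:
O(k) = k/4 (O(k) = -(-1)*k/4 = k/4)
d = -19/68 ≈ -0.27941
P(1*(-35), O((3*(-3))*3)) - J(d) = 15*(1*(-35)) - 1*(-19/68) = 15*(-35) + 19/68 = -525 + 19/68 = -35681/68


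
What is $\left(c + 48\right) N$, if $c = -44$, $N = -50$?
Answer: $-200$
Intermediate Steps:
$\left(c + 48\right) N = \left(-44 + 48\right) \left(-50\right) = 4 \left(-50\right) = -200$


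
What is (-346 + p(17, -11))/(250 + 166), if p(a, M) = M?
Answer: -357/416 ≈ -0.85817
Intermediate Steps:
(-346 + p(17, -11))/(250 + 166) = (-346 - 11)/(250 + 166) = -357/416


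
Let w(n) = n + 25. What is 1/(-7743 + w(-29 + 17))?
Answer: -1/7730 ≈ -0.00012937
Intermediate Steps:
w(n) = 25 + n
1/(-7743 + w(-29 + 17)) = 1/(-7743 + (25 + (-29 + 17))) = 1/(-7743 + (25 - 12)) = 1/(-7743 + 13) = 1/(-7730) = -1/7730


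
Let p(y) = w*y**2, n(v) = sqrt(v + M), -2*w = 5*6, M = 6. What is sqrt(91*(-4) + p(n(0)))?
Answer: I*sqrt(454) ≈ 21.307*I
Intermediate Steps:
w = -15 (w = -5*6/2 = -1/2*30 = -15)
n(v) = sqrt(6 + v) (n(v) = sqrt(v + 6) = sqrt(6 + v))
p(y) = -15*y**2
sqrt(91*(-4) + p(n(0))) = sqrt(91*(-4) - 15*(sqrt(6 + 0))**2) = sqrt(-364 - 15*(sqrt(6))**2) = sqrt(-364 - 15*6) = sqrt(-364 - 90) = sqrt(-454) = I*sqrt(454)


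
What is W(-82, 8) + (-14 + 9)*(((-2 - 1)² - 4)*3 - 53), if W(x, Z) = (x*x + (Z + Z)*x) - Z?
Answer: 5594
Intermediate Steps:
W(x, Z) = x² - Z + 2*Z*x (W(x, Z) = (x² + (2*Z)*x) - Z = (x² + 2*Z*x) - Z = x² - Z + 2*Z*x)
W(-82, 8) + (-14 + 9)*(((-2 - 1)² - 4)*3 - 53) = ((-82)² - 1*8 + 2*8*(-82)) + (-14 + 9)*(((-2 - 1)² - 4)*3 - 53) = (6724 - 8 - 1312) - 5*(((-3)² - 4)*3 - 53) = 5404 - 5*((9 - 4)*3 - 53) = 5404 - 5*(5*3 - 53) = 5404 - 5*(15 - 53) = 5404 - 5*(-38) = 5404 + 190 = 5594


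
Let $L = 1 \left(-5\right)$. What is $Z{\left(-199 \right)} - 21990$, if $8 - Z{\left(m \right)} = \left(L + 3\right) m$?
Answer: $-22380$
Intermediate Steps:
$L = -5$
$Z{\left(m \right)} = 8 + 2 m$ ($Z{\left(m \right)} = 8 - \left(-5 + 3\right) m = 8 - - 2 m = 8 + 2 m$)
$Z{\left(-199 \right)} - 21990 = \left(8 + 2 \left(-199\right)\right) - 21990 = \left(8 - 398\right) - 21990 = -390 - 21990 = -22380$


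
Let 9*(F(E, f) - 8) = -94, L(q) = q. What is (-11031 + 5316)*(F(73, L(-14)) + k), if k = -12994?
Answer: 74274680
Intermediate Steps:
F(E, f) = -22/9 (F(E, f) = 8 + (⅑)*(-94) = 8 - 94/9 = -22/9)
(-11031 + 5316)*(F(73, L(-14)) + k) = (-11031 + 5316)*(-22/9 - 12994) = -5715*(-116968/9) = 74274680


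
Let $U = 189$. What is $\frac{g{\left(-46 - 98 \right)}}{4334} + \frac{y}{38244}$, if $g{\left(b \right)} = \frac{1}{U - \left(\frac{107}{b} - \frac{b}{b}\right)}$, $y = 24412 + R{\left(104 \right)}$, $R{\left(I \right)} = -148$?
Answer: $\frac{120351669222}{189693391943} \approx 0.63445$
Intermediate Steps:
$y = 24264$ ($y = 24412 - 148 = 24264$)
$g{\left(b \right)} = \frac{1}{190 - \frac{107}{b}}$ ($g{\left(b \right)} = \frac{1}{189 - \left(\frac{107}{b} - \frac{b}{b}\right)} = \frac{1}{189 + \left(- \frac{107}{b} + 1\right)} = \frac{1}{189 + \left(1 - \frac{107}{b}\right)} = \frac{1}{190 - \frac{107}{b}}$)
$\frac{g{\left(-46 - 98 \right)}}{4334} + \frac{y}{38244} = \frac{\left(-46 - 98\right) \frac{1}{-107 + 190 \left(-46 - 98\right)}}{4334} + \frac{24264}{38244} = - \frac{144}{-107 + 190 \left(-144\right)} \frac{1}{4334} + 24264 \cdot \frac{1}{38244} = - \frac{144}{-107 - 27360} \cdot \frac{1}{4334} + \frac{2022}{3187} = - \frac{144}{-27467} \cdot \frac{1}{4334} + \frac{2022}{3187} = \left(-144\right) \left(- \frac{1}{27467}\right) \frac{1}{4334} + \frac{2022}{3187} = \frac{144}{27467} \cdot \frac{1}{4334} + \frac{2022}{3187} = \frac{72}{59520989} + \frac{2022}{3187} = \frac{120351669222}{189693391943}$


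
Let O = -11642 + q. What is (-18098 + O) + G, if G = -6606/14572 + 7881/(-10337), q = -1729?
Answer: -2370191320235/75315382 ≈ -31470.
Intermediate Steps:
O = -13371 (O = -11642 - 1729 = -13371)
G = -91564077/75315382 (G = -6606*1/14572 + 7881*(-1/10337) = -3303/7286 - 7881/10337 = -91564077/75315382 ≈ -1.2157)
(-18098 + O) + G = (-18098 - 13371) - 91564077/75315382 = -31469 - 91564077/75315382 = -2370191320235/75315382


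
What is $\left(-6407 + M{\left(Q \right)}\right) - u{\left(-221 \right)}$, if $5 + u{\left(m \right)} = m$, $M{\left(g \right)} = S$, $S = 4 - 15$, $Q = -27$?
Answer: $-6192$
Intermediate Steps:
$S = -11$ ($S = 4 + \left(-27 + 12\right) = 4 - 15 = -11$)
$M{\left(g \right)} = -11$
$u{\left(m \right)} = -5 + m$
$\left(-6407 + M{\left(Q \right)}\right) - u{\left(-221 \right)} = \left(-6407 - 11\right) - \left(-5 - 221\right) = -6418 - -226 = -6418 + 226 = -6192$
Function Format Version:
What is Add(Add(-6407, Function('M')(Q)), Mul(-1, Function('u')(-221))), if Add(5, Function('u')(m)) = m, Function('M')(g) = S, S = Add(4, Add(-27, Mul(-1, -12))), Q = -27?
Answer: -6192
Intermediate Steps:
S = -11 (S = Add(4, Add(-27, 12)) = Add(4, -15) = -11)
Function('M')(g) = -11
Function('u')(m) = Add(-5, m)
Add(Add(-6407, Function('M')(Q)), Mul(-1, Function('u')(-221))) = Add(Add(-6407, -11), Mul(-1, Add(-5, -221))) = Add(-6418, Mul(-1, -226)) = Add(-6418, 226) = -6192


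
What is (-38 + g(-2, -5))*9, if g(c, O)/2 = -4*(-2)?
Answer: -198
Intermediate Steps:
g(c, O) = 16 (g(c, O) = 2*(-4*(-2)) = 2*8 = 16)
(-38 + g(-2, -5))*9 = (-38 + 16)*9 = -22*9 = -198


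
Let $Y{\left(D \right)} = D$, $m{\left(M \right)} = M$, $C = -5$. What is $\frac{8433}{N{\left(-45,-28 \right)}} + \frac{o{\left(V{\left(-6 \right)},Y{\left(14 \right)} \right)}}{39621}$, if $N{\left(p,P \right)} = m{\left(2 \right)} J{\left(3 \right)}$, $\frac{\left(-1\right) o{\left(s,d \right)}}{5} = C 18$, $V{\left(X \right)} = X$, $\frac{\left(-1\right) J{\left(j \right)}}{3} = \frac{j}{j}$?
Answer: $- \frac{37124577}{26414} \approx -1405.5$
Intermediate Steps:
$J{\left(j \right)} = -3$ ($J{\left(j \right)} = - 3 \frac{j}{j} = \left(-3\right) 1 = -3$)
$o{\left(s,d \right)} = 450$ ($o{\left(s,d \right)} = - 5 \left(\left(-5\right) 18\right) = \left(-5\right) \left(-90\right) = 450$)
$N{\left(p,P \right)} = -6$ ($N{\left(p,P \right)} = 2 \left(-3\right) = -6$)
$\frac{8433}{N{\left(-45,-28 \right)}} + \frac{o{\left(V{\left(-6 \right)},Y{\left(14 \right)} \right)}}{39621} = \frac{8433}{-6} + \frac{450}{39621} = 8433 \left(- \frac{1}{6}\right) + 450 \cdot \frac{1}{39621} = - \frac{2811}{2} + \frac{150}{13207} = - \frac{37124577}{26414}$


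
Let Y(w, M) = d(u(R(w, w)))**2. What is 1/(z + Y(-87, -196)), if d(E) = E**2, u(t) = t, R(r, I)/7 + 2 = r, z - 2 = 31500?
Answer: 1/150644152143 ≈ 6.6382e-12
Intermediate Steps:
z = 31502 (z = 2 + 31500 = 31502)
R(r, I) = -14 + 7*r
Y(w, M) = (-14 + 7*w)**4 (Y(w, M) = ((-14 + 7*w)**2)**2 = (-14 + 7*w)**4)
1/(z + Y(-87, -196)) = 1/(31502 + 2401*(-2 - 87)**4) = 1/(31502 + 2401*(-89)**4) = 1/(31502 + 2401*62742241) = 1/(31502 + 150644120641) = 1/150644152143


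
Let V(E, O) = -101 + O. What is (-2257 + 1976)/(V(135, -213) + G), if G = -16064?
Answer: 281/16378 ≈ 0.017157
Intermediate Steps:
(-2257 + 1976)/(V(135, -213) + G) = (-2257 + 1976)/((-101 - 213) - 16064) = -281/(-314 - 16064) = -281/(-16378) = -281*(-1/16378) = 281/16378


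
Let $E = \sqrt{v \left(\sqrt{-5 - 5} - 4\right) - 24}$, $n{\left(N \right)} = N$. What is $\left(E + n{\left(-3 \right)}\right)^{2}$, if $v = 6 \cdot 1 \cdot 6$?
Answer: $\left(3 - 2 \sqrt{3} \sqrt{-14 + 3 i \sqrt{10}}\right)^{2} \approx -184.08 + 32.13 i$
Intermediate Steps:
$v = 36$ ($v = 6 \cdot 6 = 36$)
$E = \sqrt{-168 + 36 i \sqrt{10}}$ ($E = \sqrt{36 \left(\sqrt{-5 - 5} - 4\right) - 24} = \sqrt{36 \left(\sqrt{-10} - 4\right) - 24} = \sqrt{36 \left(i \sqrt{10} - 4\right) - 24} = \sqrt{36 \left(-4 + i \sqrt{10}\right) - 24} = \sqrt{\left(-144 + 36 i \sqrt{10}\right) - 24} = \sqrt{-168 + 36 i \sqrt{10}} \approx 4.1796 + 13.619 i$)
$\left(E + n{\left(-3 \right)}\right)^{2} = \left(2 \sqrt{-42 + 9 i \sqrt{10}} - 3\right)^{2} = \left(-3 + 2 \sqrt{-42 + 9 i \sqrt{10}}\right)^{2}$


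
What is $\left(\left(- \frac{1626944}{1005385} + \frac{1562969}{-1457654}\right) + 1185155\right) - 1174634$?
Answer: $\frac{261264729950511}{24839041810} \approx 10518.0$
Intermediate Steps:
$\left(\left(- \frac{1626944}{1005385} + \frac{1562969}{-1457654}\right) + 1185155\right) - 1174634 = \left(\left(\left(-1626944\right) \frac{1}{1005385} + 1562969 \left(- \frac{1}{1457654}\right)\right) + 1185155\right) - 1174634 = \left(\left(- \frac{1626944}{1005385} - \frac{26491}{24706}\right) + 1185155\right) - 1174634 = \left(- \frac{66828932499}{24839041810} + 1185155\right) - 1174634 = \frac{29438047767398051}{24839041810} - 1174634 = \frac{261264729950511}{24839041810}$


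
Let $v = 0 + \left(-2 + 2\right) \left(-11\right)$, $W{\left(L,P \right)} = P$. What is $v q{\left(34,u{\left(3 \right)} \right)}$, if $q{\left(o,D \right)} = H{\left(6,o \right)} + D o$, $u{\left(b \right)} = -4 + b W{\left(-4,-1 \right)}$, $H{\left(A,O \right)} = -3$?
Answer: $0$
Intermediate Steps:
$u{\left(b \right)} = -4 - b$ ($u{\left(b \right)} = -4 + b \left(-1\right) = -4 - b$)
$q{\left(o,D \right)} = -3 + D o$
$v = 0$ ($v = 0 + 0 \left(-11\right) = 0 + 0 = 0$)
$v q{\left(34,u{\left(3 \right)} \right)} = 0 \left(-3 + \left(-4 - 3\right) 34\right) = 0 \left(-3 - 238\right) = 0 \left(-241\right) = 0$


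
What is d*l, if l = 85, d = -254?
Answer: -21590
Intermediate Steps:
d*l = -254*85 = -21590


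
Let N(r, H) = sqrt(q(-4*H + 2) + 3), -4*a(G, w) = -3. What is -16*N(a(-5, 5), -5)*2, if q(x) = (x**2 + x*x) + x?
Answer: -32*sqrt(993) ≈ -1008.4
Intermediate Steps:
q(x) = x + 2*x**2 (q(x) = (x**2 + x**2) + x = 2*x**2 + x = x + 2*x**2)
a(G, w) = 3/4 (a(G, w) = -1/4*(-3) = 3/4)
N(r, H) = sqrt(3 + (2 - 4*H)*(5 - 8*H)) (N(r, H) = sqrt((-4*H + 2)*(1 + 2*(-4*H + 2)) + 3) = sqrt((2 - 4*H)*(1 + 2*(2 - 4*H)) + 3) = sqrt((2 - 4*H)*(1 + (4 - 8*H)) + 3) = sqrt((2 - 4*H)*(5 - 8*H) + 3) = sqrt(3 + (2 - 4*H)*(5 - 8*H)))
-16*N(a(-5, 5), -5)*2 = -16*sqrt(13 - 36*(-5) + 32*(-5)**2)*2 = -16*sqrt(13 + 180 + 32*25)*2 = -16*sqrt(13 + 180 + 800)*2 = -16*sqrt(993)*2 = -32*sqrt(993)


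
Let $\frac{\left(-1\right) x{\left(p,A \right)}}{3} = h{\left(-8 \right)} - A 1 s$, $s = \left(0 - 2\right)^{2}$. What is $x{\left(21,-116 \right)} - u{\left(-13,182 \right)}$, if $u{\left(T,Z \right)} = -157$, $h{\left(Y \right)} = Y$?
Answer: $-1211$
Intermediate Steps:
$s = 4$ ($s = \left(-2\right)^{2} = 4$)
$x{\left(p,A \right)} = 24 + 12 A$ ($x{\left(p,A \right)} = - 3 \left(-8 - A 1 \cdot 4\right) = - 3 \left(-8 - A 4\right) = - 3 \left(-8 - 4 A\right) = 24 + 12 A$)
$x{\left(21,-116 \right)} - u{\left(-13,182 \right)} = \left(24 + 12 \left(-116\right)\right) - -157 = \left(24 - 1392\right) + 157 = -1368 + 157 = -1211$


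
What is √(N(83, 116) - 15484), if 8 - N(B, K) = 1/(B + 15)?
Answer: I*√3033298/14 ≈ 124.4*I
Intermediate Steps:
N(B, K) = 8 - 1/(15 + B) (N(B, K) = 8 - 1/(B + 15) = 8 - 1/(15 + B))
√(N(83, 116) - 15484) = √((119 + 8*83)/(15 + 83) - 15484) = √((119 + 664)/98 - 15484) = √((1/98)*783 - 15484) = √(783/98 - 15484) = √(-1516649/98) = I*√3033298/14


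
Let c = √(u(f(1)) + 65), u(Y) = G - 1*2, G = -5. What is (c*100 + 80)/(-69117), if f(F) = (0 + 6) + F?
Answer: -80/69117 - 100*√58/69117 ≈ -0.012176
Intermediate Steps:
f(F) = 6 + F
u(Y) = -7 (u(Y) = -5 - 1*2 = -5 - 2 = -7)
c = √58 (c = √(-7 + 65) = √58 ≈ 7.6158)
(c*100 + 80)/(-69117) = (√58*100 + 80)/(-69117) = (100*√58 + 80)*(-1/69117) = (80 + 100*√58)*(-1/69117) = -80/69117 - 100*√58/69117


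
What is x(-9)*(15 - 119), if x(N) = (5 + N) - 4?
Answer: 832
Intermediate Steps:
x(N) = 1 + N
x(-9)*(15 - 119) = (1 - 9)*(15 - 119) = -8*(-104) = 832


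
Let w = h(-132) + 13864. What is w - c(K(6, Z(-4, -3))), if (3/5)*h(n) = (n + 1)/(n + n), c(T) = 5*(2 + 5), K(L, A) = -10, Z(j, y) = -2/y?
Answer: 10953223/792 ≈ 13830.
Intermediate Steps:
c(T) = 35 (c(T) = 5*7 = 35)
h(n) = 5*(1 + n)/(6*n) (h(n) = 5*((n + 1)/(n + n))/3 = 5*((1 + n)/((2*n)))/3 = 5*((1 + n)*(1/(2*n)))/3 = 5*((1 + n)/(2*n))/3 = 5*(1 + n)/(6*n))
w = 10980943/792 (w = (⅚)*(1 - 132)/(-132) + 13864 = (⅚)*(-1/132)*(-131) + 13864 = 655/792 + 13864 = 10980943/792 ≈ 13865.)
w - c(K(6, Z(-4, -3))) = 10980943/792 - 1*35 = 10980943/792 - 35 = 10953223/792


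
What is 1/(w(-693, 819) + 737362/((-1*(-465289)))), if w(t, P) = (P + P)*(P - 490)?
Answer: 465289/250745910040 ≈ 1.8556e-6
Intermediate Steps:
w(t, P) = 2*P*(-490 + P) (w(t, P) = (2*P)*(-490 + P) = 2*P*(-490 + P))
1/(w(-693, 819) + 737362/((-1*(-465289)))) = 1/(2*819*(-490 + 819) + 737362/((-1*(-465289)))) = 1/(2*819*329 + 737362/465289) = 1/(538902 + 737362*(1/465289)) = 1/(538902 + 737362/465289) = 1/(250745910040/465289) = 465289/250745910040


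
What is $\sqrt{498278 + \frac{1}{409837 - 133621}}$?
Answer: $\frac{\sqrt{9504064714607646}}{138108} \approx 705.89$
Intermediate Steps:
$\sqrt{498278 + \frac{1}{409837 - 133621}} = \sqrt{498278 + \frac{1}{276216}} = \sqrt{\frac{137632356049}{276216}} = \frac{\sqrt{9504064714607646}}{138108}$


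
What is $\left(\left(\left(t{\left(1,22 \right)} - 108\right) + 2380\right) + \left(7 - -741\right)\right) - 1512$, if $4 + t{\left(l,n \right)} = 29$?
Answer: $1533$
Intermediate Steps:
$t{\left(l,n \right)} = 25$ ($t{\left(l,n \right)} = -4 + 29 = 25$)
$\left(\left(\left(t{\left(1,22 \right)} - 108\right) + 2380\right) + \left(7 - -741\right)\right) - 1512 = \left(\left(\left(25 - 108\right) + 2380\right) + \left(7 - -741\right)\right) - 1512 = \left(\left(-83 + 2380\right) + \left(7 + 741\right)\right) - 1512 = \left(2297 + 748\right) - 1512 = 3045 - 1512 = 1533$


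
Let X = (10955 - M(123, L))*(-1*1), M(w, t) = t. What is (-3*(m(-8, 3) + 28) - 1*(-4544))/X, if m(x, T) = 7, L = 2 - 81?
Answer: -4439/11034 ≈ -0.40230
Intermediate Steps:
L = -79
X = -11034 (X = (10955 - 1*(-79))*(-1*1) = (10955 + 79)*(-1) = 11034*(-1) = -11034)
(-3*(m(-8, 3) + 28) - 1*(-4544))/X = (-3*(7 + 28) - 1*(-4544))/(-11034) = (-3*35 + 4544)*(-1/11034) = (-105 + 4544)*(-1/11034) = 4439*(-1/11034) = -4439/11034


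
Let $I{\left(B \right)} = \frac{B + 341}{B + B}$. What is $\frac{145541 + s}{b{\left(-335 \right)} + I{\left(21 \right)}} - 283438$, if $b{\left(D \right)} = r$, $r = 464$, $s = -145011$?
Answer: $- \frac{562622204}{1985} \approx -2.8344 \cdot 10^{5}$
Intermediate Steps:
$b{\left(D \right)} = 464$
$I{\left(B \right)} = \frac{341 + B}{2 B}$
$\frac{145541 + s}{b{\left(-335 \right)} + I{\left(21 \right)}} - 283438 = \frac{145541 - 145011}{464 + \frac{341 + 21}{2 \cdot 21}} - 283438 = \frac{530}{464 + \frac{1}{2} \cdot \frac{1}{21} \cdot 362} - 283438 = \frac{530}{464 + \frac{181}{21}} - 283438 = \frac{530}{\frac{9925}{21}} - 283438 = 530 \cdot \frac{21}{9925} - 283438 = \frac{2226}{1985} - 283438 = - \frac{562622204}{1985}$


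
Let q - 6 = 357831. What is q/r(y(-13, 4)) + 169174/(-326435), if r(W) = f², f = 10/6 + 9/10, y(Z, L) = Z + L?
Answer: 105128465952854/1935433115 ≈ 54318.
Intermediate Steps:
y(Z, L) = L + Z
q = 357837 (q = 6 + 357831 = 357837)
f = 77/30 (f = 10*(⅙) + 9*(⅒) = 5/3 + 9/10 = 77/30 ≈ 2.5667)
r(W) = 5929/900 (r(W) = (77/30)² = 5929/900)
q/r(y(-13, 4)) + 169174/(-326435) = 357837/(5929/900) + 169174/(-326435) = 357837*(900/5929) + 169174*(-1/326435) = 322053300/5929 - 169174/326435 = 105128465952854/1935433115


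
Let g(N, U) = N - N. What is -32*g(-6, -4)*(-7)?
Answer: 0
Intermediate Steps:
g(N, U) = 0
-32*g(-6, -4)*(-7) = -32*0*(-7) = 0*(-7) = 0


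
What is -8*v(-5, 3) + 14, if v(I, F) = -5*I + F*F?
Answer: -258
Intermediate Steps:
v(I, F) = F**2 - 5*I (v(I, F) = -5*I + F**2 = F**2 - 5*I)
-8*v(-5, 3) + 14 = -8*(3**2 - 5*(-5)) + 14 = -8*(9 + 25) + 14 = -8*34 + 14 = -272 + 14 = -258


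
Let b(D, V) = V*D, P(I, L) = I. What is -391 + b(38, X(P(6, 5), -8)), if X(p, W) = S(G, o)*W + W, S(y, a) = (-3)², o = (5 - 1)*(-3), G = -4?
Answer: -3431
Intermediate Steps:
o = -12 (o = 4*(-3) = -12)
S(y, a) = 9
X(p, W) = 10*W (X(p, W) = 9*W + W = 10*W)
b(D, V) = D*V
-391 + b(38, X(P(6, 5), -8)) = -391 + 38*(10*(-8)) = -391 + 38*(-80) = -391 - 3040 = -3431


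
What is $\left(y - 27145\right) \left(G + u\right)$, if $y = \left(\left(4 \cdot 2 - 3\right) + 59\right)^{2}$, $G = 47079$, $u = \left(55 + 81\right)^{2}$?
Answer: $-1511438175$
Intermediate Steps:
$u = 18496$ ($u = 136^{2} = 18496$)
$y = 4096$ ($y = \left(\left(8 - 3\right) + 59\right)^{2} = \left(5 + 59\right)^{2} = 64^{2} = 4096$)
$\left(y - 27145\right) \left(G + u\right) = \left(4096 - 27145\right) \left(47079 + 18496\right) = \left(-23049\right) 65575 = -1511438175$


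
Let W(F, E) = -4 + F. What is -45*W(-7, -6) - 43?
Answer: 452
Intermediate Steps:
-45*W(-7, -6) - 43 = -45*(-4 - 7) - 43 = -45*(-11) - 43 = 495 - 43 = 452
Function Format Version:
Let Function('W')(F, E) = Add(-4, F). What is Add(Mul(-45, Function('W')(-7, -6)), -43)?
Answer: 452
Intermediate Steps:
Add(Mul(-45, Function('W')(-7, -6)), -43) = Add(Mul(-45, Add(-4, -7)), -43) = Add(Mul(-45, -11), -43) = Add(495, -43) = 452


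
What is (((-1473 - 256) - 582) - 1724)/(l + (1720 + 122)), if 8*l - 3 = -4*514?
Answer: -32280/12683 ≈ -2.5451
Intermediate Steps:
l = -2053/8 (l = 3/8 + (-4*514)/8 = 3/8 + (⅛)*(-2056) = 3/8 - 257 = -2053/8 ≈ -256.63)
(((-1473 - 256) - 582) - 1724)/(l + (1720 + 122)) = (((-1473 - 256) - 582) - 1724)/(-2053/8 + (1720 + 122)) = ((-1729 - 582) - 1724)/(-2053/8 + 1842) = (-2311 - 1724)/(12683/8) = -4035*8/12683 = -32280/12683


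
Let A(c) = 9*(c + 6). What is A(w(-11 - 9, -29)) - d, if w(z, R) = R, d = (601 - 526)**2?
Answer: -5832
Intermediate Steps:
d = 5625 (d = 75**2 = 5625)
A(c) = 54 + 9*c (A(c) = 9*(6 + c) = 54 + 9*c)
A(w(-11 - 9, -29)) - d = (54 + 9*(-29)) - 1*5625 = (54 - 261) - 5625 = -207 - 5625 = -5832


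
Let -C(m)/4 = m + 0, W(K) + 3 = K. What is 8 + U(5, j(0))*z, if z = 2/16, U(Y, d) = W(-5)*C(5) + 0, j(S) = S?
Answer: 28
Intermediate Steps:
W(K) = -3 + K
C(m) = -4*m (C(m) = -4*(m + 0) = -4*m)
U(Y, d) = 160 (U(Y, d) = (-3 - 5)*(-4*5) + 0 = -8*(-20) + 0 = 160 + 0 = 160)
z = ⅛ (z = 2*(1/16) = ⅛ ≈ 0.12500)
8 + U(5, j(0))*z = 8 + 160*(⅛) = 8 + 20 = 28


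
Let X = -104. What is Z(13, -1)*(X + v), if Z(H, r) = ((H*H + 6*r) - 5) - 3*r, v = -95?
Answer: -32039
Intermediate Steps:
Z(H, r) = -5 + H² + 3*r (Z(H, r) = ((H² + 6*r) - 5) - 3*r = (-5 + H² + 6*r) - 3*r = -5 + H² + 3*r)
Z(13, -1)*(X + v) = (-5 + 13² + 3*(-1))*(-104 - 95) = (-5 + 169 - 3)*(-199) = 161*(-199) = -32039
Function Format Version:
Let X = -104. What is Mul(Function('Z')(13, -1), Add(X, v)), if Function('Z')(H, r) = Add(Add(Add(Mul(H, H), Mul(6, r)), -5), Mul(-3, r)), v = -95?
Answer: -32039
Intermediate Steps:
Function('Z')(H, r) = Add(-5, Pow(H, 2), Mul(3, r)) (Function('Z')(H, r) = Add(Add(Add(Pow(H, 2), Mul(6, r)), -5), Mul(-3, r)) = Add(Add(-5, Pow(H, 2), Mul(6, r)), Mul(-3, r)) = Add(-5, Pow(H, 2), Mul(3, r)))
Mul(Function('Z')(13, -1), Add(X, v)) = Mul(Add(-5, Pow(13, 2), Mul(3, -1)), Add(-104, -95)) = Mul(Add(-5, 169, -3), -199) = Mul(161, -199) = -32039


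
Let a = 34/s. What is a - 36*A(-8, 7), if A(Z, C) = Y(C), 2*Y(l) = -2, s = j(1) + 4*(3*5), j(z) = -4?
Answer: 1025/28 ≈ 36.607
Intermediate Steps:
s = 56 (s = -4 + 4*(3*5) = -4 + 4*15 = -4 + 60 = 56)
Y(l) = -1 (Y(l) = (½)*(-2) = -1)
A(Z, C) = -1
a = 17/28 (a = 34/56 = 34*(1/56) = 17/28 ≈ 0.60714)
a - 36*A(-8, 7) = 17/28 - 36*(-1) = 17/28 + 36 = 1025/28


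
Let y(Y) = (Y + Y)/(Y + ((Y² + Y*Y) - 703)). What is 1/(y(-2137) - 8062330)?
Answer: -4565349/36807350205307 ≈ -1.2403e-7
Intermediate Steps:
y(Y) = 2*Y/(-703 + Y + 2*Y²) (y(Y) = (2*Y)/(Y + ((Y² + Y²) - 703)) = (2*Y)/(Y + (2*Y² - 703)) = (2*Y)/(Y + (-703 + 2*Y²)) = (2*Y)/(-703 + Y + 2*Y²) = 2*Y/(-703 + Y + 2*Y²))
1/(y(-2137) - 8062330) = 1/(2*(-2137)/(-703 - 2137 + 2*(-2137)²) - 8062330) = 1/(2*(-2137)/(-703 - 2137 + 2*4566769) - 8062330) = 1/(2*(-2137)/(-703 - 2137 + 9133538) - 8062330) = 1/(2*(-2137)/9130698 - 8062330) = 1/(2*(-2137)*(1/9130698) - 8062330) = 1/(-2137/4565349 - 8062330) = 1/(-36807350205307/4565349) = -4565349/36807350205307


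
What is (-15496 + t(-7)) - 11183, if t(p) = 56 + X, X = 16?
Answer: -26607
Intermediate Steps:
t(p) = 72 (t(p) = 56 + 16 = 72)
(-15496 + t(-7)) - 11183 = (-15496 + 72) - 11183 = -15424 - 11183 = -26607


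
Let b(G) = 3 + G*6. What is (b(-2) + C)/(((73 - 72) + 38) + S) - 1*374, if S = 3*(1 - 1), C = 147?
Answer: -4816/13 ≈ -370.46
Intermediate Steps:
S = 0 (S = 3*0 = 0)
b(G) = 3 + 6*G
(b(-2) + C)/(((73 - 72) + 38) + S) - 1*374 = ((3 + 6*(-2)) + 147)/(((73 - 72) + 38) + 0) - 1*374 = ((3 - 12) + 147)/((1 + 38) + 0) - 374 = (-9 + 147)/(39 + 0) - 374 = 138/39 - 374 = 138*(1/39) - 374 = 46/13 - 374 = -4816/13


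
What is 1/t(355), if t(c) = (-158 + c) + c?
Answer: 1/552 ≈ 0.0018116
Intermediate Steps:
t(c) = -158 + 2*c
1/t(355) = 1/(-158 + 2*355) = 1/(-158 + 710) = 1/552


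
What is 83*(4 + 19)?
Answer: 1909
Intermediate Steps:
83*(4 + 19) = 83*23 = 1909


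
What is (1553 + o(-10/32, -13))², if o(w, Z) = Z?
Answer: 2371600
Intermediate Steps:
(1553 + o(-10/32, -13))² = (1553 - 13)² = 1540² = 2371600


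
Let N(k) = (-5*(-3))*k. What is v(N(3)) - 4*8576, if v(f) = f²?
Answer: -32279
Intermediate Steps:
N(k) = 15*k
v(N(3)) - 4*8576 = (15*3)² - 4*8576 = 45² - 34304 = 2025 - 34304 = -32279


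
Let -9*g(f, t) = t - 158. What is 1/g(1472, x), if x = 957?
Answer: -9/799 ≈ -0.011264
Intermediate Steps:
g(f, t) = 158/9 - t/9 (g(f, t) = -(t - 158)/9 = -(-158 + t)/9 = 158/9 - t/9)
1/g(1472, x) = 1/(158/9 - ⅑*957) = 1/(158/9 - 319/3) = 1/(-799/9) = -9/799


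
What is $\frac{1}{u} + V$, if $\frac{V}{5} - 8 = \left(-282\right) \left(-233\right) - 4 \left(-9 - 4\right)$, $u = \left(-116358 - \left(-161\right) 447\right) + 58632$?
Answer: $\frac{4682868031}{14241} \approx 3.2883 \cdot 10^{5}$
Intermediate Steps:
$u = 14241$ ($u = \left(-116358 - -71967\right) + 58632 = \left(-116358 + 71967\right) + 58632 = -44391 + 58632 = 14241$)
$V = 328830$ ($V = 40 + 5 \left(\left(-282\right) \left(-233\right) - 4 \left(-9 - 4\right)\right) = 40 + 5 \left(65706 - -52\right) = 40 + 5 \left(65706 + 52\right) = 40 + 5 \cdot 65758 = 40 + 328790 = 328830$)
$\frac{1}{u} + V = \frac{1}{14241} + 328830 = \frac{4682868031}{14241}$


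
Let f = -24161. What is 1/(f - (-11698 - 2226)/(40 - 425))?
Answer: -385/9315909 ≈ -4.1327e-5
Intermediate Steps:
1/(f - (-11698 - 2226)/(40 - 425)) = 1/(-24161 - (-11698 - 2226)/(40 - 425)) = 1/(-24161 - (-13924)/(-385)) = 1/(-24161 - (-13924)*(-1)/385) = 1/(-24161 - 1*13924/385) = 1/(-24161 - 13924/385) = 1/(-9315909/385) = -385/9315909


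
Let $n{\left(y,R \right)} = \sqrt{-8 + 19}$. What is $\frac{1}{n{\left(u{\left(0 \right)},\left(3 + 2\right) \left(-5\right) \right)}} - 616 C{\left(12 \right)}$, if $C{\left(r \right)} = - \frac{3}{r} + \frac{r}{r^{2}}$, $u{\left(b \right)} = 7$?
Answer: $\frac{308}{3} + \frac{\sqrt{11}}{11} \approx 102.97$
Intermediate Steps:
$n{\left(y,R \right)} = \sqrt{11}$
$C{\left(r \right)} = - \frac{2}{r}$ ($C{\left(r \right)} = - \frac{3}{r} + \frac{r}{r^{2}} = - \frac{3}{r} + \frac{1}{r} = - \frac{2}{r}$)
$\frac{1}{n{\left(u{\left(0 \right)},\left(3 + 2\right) \left(-5\right) \right)}} - 616 C{\left(12 \right)} = \frac{1}{\sqrt{11}} - 616 \left(- \frac{2}{12}\right) = \frac{\sqrt{11}}{11} - 616 \left(\left(-2\right) \frac{1}{12}\right) = \frac{\sqrt{11}}{11} - - \frac{308}{3} = \frac{\sqrt{11}}{11} + \frac{308}{3} = \frac{308}{3} + \frac{\sqrt{11}}{11}$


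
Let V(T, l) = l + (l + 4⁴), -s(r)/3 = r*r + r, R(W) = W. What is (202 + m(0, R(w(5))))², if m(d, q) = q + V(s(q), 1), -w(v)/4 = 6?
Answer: 190096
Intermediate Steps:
w(v) = -24 (w(v) = -4*6 = -24)
s(r) = -3*r - 3*r² (s(r) = -3*(r*r + r) = -3*(r² + r) = -3*(r + r²) = -3*r - 3*r²)
V(T, l) = 256 + 2*l (V(T, l) = l + (l + 256) = l + (256 + l) = 256 + 2*l)
m(d, q) = 258 + q (m(d, q) = q + (256 + 2*1) = q + (256 + 2) = q + 258 = 258 + q)
(202 + m(0, R(w(5))))² = (202 + (258 - 24))² = (202 + 234)² = 436² = 190096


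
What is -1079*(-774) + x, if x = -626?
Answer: 834520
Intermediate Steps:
-1079*(-774) + x = -1079*(-774) - 626 = 835146 - 626 = 834520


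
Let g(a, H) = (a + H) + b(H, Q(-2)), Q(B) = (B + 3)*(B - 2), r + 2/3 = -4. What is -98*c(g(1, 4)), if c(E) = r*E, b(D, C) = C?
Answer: 1372/3 ≈ 457.33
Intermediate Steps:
r = -14/3 (r = -2/3 - 4 = -14/3 ≈ -4.6667)
Q(B) = (-2 + B)*(3 + B) (Q(B) = (3 + B)*(-2 + B) = (-2 + B)*(3 + B))
g(a, H) = -4 + H + a (g(a, H) = (a + H) + (-6 - 2 + (-2)**2) = (H + a) + (-6 - 2 + 4) = (H + a) - 4 = -4 + H + a)
c(E) = -14*E/3
-98*c(g(1, 4)) = -(-1372)*(-4 + 4 + 1)/3 = -(-1372)/3 = -98*(-14/3) = 1372/3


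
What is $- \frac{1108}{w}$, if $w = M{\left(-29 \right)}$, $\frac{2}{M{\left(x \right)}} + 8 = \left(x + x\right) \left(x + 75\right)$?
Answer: $1482504$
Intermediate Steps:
$M{\left(x \right)} = \frac{2}{-8 + 2 x \left(75 + x\right)}$ ($M{\left(x \right)} = \frac{2}{-8 + \left(x + x\right) \left(x + 75\right)} = \frac{2}{-8 + 2 x \left(75 + x\right)}$)
$w = - \frac{1}{1338}$ ($w = \frac{1}{-4 + \left(-29\right)^{2} + 75 \left(-29\right)} = \frac{1}{-4 + 841 - 2175} = \frac{1}{-1338} = - \frac{1}{1338} \approx -0.00074738$)
$- \frac{1108}{w} = - \frac{1108}{- \frac{1}{1338}} = \left(-1108\right) \left(-1338\right) = 1482504$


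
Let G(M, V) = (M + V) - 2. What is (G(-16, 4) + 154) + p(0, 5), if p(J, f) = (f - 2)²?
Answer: 149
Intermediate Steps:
G(M, V) = -2 + M + V
p(J, f) = (-2 + f)²
(G(-16, 4) + 154) + p(0, 5) = ((-2 - 16 + 4) + 154) + (-2 + 5)² = (-14 + 154) + 3² = 140 + 9 = 149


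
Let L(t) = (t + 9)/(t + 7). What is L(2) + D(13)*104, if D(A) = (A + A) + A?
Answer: 36515/9 ≈ 4057.2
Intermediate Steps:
L(t) = (9 + t)/(7 + t)
D(A) = 3*A (D(A) = 2*A + A = 3*A)
L(2) + D(13)*104 = (9 + 2)/(7 + 2) + (3*13)*104 = 11/9 + 39*104 = (1/9)*11 + 4056 = 11/9 + 4056 = 36515/9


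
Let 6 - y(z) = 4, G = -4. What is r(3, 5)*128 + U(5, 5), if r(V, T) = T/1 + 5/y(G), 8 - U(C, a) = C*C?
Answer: 943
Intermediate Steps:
y(z) = 2 (y(z) = 6 - 1*4 = 6 - 4 = 2)
U(C, a) = 8 - C**2 (U(C, a) = 8 - C*C = 8 - C**2)
r(V, T) = 5/2 + T (r(V, T) = T/1 + 5/2 = T*1 + 5*(1/2) = T + 5/2 = 5/2 + T)
r(3, 5)*128 + U(5, 5) = (5/2 + 5)*128 + (8 - 1*5**2) = (15/2)*128 + (8 - 1*25) = 960 + (8 - 25) = 960 - 17 = 943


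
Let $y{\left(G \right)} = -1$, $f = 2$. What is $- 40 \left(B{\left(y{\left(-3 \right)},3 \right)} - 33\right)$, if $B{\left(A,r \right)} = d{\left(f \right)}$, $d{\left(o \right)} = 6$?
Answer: $1080$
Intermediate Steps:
$B{\left(A,r \right)} = 6$
$- 40 \left(B{\left(y{\left(-3 \right)},3 \right)} - 33\right) = - 40 \left(6 - 33\right) = \left(-40\right) \left(-27\right) = 1080$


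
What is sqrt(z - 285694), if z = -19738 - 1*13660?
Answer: 2*I*sqrt(79773) ≈ 564.88*I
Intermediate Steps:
z = -33398 (z = -19738 - 13660 = -33398)
sqrt(z - 285694) = sqrt(-33398 - 285694) = sqrt(-319092) = 2*I*sqrt(79773)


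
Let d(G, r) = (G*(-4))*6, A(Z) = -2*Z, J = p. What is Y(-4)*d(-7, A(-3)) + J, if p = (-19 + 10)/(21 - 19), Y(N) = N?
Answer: -1353/2 ≈ -676.50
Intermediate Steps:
p = -9/2 ≈ -4.5000
J = -9/2 ≈ -4.5000
d(G, r) = -24*G (d(G, r) = -4*G*6 = -24*G)
Y(-4)*d(-7, A(-3)) + J = -(-96)*(-7) - 9/2 = -4*168 - 9/2 = -672 - 9/2 = -1353/2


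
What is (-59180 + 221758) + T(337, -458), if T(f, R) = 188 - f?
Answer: 162429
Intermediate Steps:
(-59180 + 221758) + T(337, -458) = (-59180 + 221758) + (188 - 1*337) = 162578 + (188 - 337) = 162578 - 149 = 162429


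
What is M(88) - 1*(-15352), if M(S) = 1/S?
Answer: 1350977/88 ≈ 15352.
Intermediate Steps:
M(88) - 1*(-15352) = 1/88 - 1*(-15352) = 1/88 + 15352 = 1350977/88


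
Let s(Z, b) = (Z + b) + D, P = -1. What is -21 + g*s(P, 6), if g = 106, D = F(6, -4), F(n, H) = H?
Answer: 85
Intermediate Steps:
D = -4
s(Z, b) = -4 + Z + b (s(Z, b) = (Z + b) - 4 = -4 + Z + b)
-21 + g*s(P, 6) = -21 + 106*(-4 - 1 + 6) = -21 + 106*1 = -21 + 106 = 85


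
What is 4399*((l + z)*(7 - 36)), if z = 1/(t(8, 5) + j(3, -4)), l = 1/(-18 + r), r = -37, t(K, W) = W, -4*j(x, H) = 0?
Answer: -255142/11 ≈ -23195.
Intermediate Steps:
j(x, H) = 0 (j(x, H) = -1/4*0 = 0)
l = -1/55 (l = 1/(-18 - 37) = 1/(-55) = -1/55 ≈ -0.018182)
z = 1/5 (z = 1/(5 + 0) = 1/5 ≈ 0.20000)
4399*((l + z)*(7 - 36)) = 4399*((-1/55 + 1/5)*(7 - 36)) = 4399*((2/11)*(-29)) = 4399*(-58/11) = -255142/11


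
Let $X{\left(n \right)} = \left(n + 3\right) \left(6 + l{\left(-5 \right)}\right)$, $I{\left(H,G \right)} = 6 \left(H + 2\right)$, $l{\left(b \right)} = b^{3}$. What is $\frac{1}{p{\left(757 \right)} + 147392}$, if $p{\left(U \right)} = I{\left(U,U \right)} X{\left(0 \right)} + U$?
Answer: $- \frac{1}{1477629} \approx -6.7676 \cdot 10^{-7}$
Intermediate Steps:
$I{\left(H,G \right)} = 12 + 6 H$ ($I{\left(H,G \right)} = 6 \left(2 + H\right) = 12 + 6 H$)
$X{\left(n \right)} = -357 - 119 n$ ($X{\left(n \right)} = \left(n + 3\right) \left(6 + \left(-5\right)^{3}\right) = \left(3 + n\right) \left(6 - 125\right) = \left(3 + n\right) \left(-119\right) = -357 - 119 n$)
$p{\left(U \right)} = -4284 - 2141 U$ ($p{\left(U \right)} = \left(12 + 6 U\right) \left(-357 - 0\right) + U = \left(12 + 6 U\right) \left(-357 + 0\right) + U = \left(12 + 6 U\right) \left(-357\right) + U = \left(-4284 - 2142 U\right) + U = -4284 - 2141 U$)
$\frac{1}{p{\left(757 \right)} + 147392} = \frac{1}{\left(-4284 - 1620737\right) + 147392} = \frac{1}{-1625021 + 147392} = \frac{1}{-1477629} = - \frac{1}{1477629}$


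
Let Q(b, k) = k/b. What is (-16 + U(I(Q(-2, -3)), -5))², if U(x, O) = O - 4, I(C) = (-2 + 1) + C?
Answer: 625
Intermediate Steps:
I(C) = -1 + C
U(x, O) = -4 + O
(-16 + U(I(Q(-2, -3)), -5))² = (-16 + (-4 - 5))² = (-16 - 9)² = (-25)² = 625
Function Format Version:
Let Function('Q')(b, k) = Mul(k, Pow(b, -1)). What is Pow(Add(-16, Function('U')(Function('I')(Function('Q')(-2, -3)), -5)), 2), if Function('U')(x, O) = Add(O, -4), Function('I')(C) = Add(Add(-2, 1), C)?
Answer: 625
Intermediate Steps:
Function('I')(C) = Add(-1, C)
Function('U')(x, O) = Add(-4, O)
Pow(Add(-16, Function('U')(Function('I')(Function('Q')(-2, -3)), -5)), 2) = Pow(Add(-16, Add(-4, -5)), 2) = Pow(Add(-16, -9), 2) = Pow(-25, 2) = 625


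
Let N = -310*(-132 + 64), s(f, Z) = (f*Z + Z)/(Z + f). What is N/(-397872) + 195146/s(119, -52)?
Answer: -54189804199/25861680 ≈ -2095.4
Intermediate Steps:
s(f, Z) = (Z + Z*f)/(Z + f) (s(f, Z) = (Z*f + Z)/(Z + f) = (Z + Z*f)/(Z + f))
N = 21080 (N = -310*(-68) = 21080)
N/(-397872) + 195146/s(119, -52) = 21080/(-397872) + 195146/((-52*(1 + 119)/(-52 + 119))) = 21080*(-1/397872) + 195146/((-52*120/67)) = -2635/49734 + 195146/((-52*1/67*120)) = -2635/49734 + 195146/(-6240/67) = -2635/49734 + 195146*(-67/6240) = -2635/49734 - 6537391/3120 = -54189804199/25861680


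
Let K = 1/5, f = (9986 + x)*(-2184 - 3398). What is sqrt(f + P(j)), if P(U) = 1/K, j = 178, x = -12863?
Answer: sqrt(16059419) ≈ 4007.4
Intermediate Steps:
f = 16059414 (f = (9986 - 12863)*(-2184 - 3398) = -2877*(-5582) = 16059414)
K = 1/5 ≈ 0.20000
P(U) = 5 (P(U) = 1/(1/5) = 5)
sqrt(f + P(j)) = sqrt(16059414 + 5) = sqrt(16059419)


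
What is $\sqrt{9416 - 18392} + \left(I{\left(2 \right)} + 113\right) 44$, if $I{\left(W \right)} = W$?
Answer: $5060 + 4 i \sqrt{561} \approx 5060.0 + 94.742 i$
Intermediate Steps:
$\sqrt{9416 - 18392} + \left(I{\left(2 \right)} + 113\right) 44 = \sqrt{9416 - 18392} + \left(2 + 113\right) 44 = \sqrt{-8976} + 115 \cdot 44 = 4 i \sqrt{561} + 5060 = 5060 + 4 i \sqrt{561}$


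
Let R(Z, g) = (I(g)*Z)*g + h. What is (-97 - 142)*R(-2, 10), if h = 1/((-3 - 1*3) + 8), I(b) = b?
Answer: 95361/2 ≈ 47681.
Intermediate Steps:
h = 1/2 (h = 1/((-3 - 3) + 8) = 1/(-6 + 8) = 1/2 ≈ 0.50000)
R(Z, g) = 1/2 + Z*g**2 (R(Z, g) = (g*Z)*g + 1/2 = (Z*g)*g + 1/2 = Z*g**2 + 1/2 = 1/2 + Z*g**2)
(-97 - 142)*R(-2, 10) = (-97 - 142)*(1/2 - 2*10**2) = -239*(1/2 - 2*100) = -239*(1/2 - 200) = -239*(-399/2) = 95361/2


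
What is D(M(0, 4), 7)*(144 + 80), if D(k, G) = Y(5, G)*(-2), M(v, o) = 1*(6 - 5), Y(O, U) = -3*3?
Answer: 4032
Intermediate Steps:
Y(O, U) = -9
M(v, o) = 1 (M(v, o) = 1*1 = 1)
D(k, G) = 18 (D(k, G) = -9*(-2) = 18)
D(M(0, 4), 7)*(144 + 80) = 18*(144 + 80) = 18*224 = 4032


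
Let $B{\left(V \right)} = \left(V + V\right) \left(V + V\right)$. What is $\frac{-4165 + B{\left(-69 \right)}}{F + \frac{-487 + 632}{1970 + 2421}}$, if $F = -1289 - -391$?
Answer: $- \frac{65333689}{3942973} \approx -16.57$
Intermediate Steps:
$B{\left(V \right)} = 4 V^{2}$ ($B{\left(V \right)} = 2 V 2 V = 4 V^{2}$)
$F = -898$ ($F = -1289 + 391 = -898$)
$\frac{-4165 + B{\left(-69 \right)}}{F + \frac{-487 + 632}{1970 + 2421}} = \frac{-4165 + 4 \left(-69\right)^{2}}{-898 + \frac{-487 + 632}{1970 + 2421}} = \frac{-4165 + 4 \cdot 4761}{-898 + \frac{145}{4391}} = \frac{-4165 + 19044}{-898 + 145 \cdot \frac{1}{4391}} = \frac{14879}{-898 + \frac{145}{4391}} = \frac{14879}{- \frac{3942973}{4391}} = 14879 \left(- \frac{4391}{3942973}\right) = - \frac{65333689}{3942973}$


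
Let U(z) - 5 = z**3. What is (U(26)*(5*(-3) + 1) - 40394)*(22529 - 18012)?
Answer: -1294246976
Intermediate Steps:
U(z) = 5 + z**3
(U(26)*(5*(-3) + 1) - 40394)*(22529 - 18012) = ((5 + 26**3)*(5*(-3) + 1) - 40394)*(22529 - 18012) = ((5 + 17576)*(-15 + 1) - 40394)*4517 = (17581*(-14) - 40394)*4517 = (-246134 - 40394)*4517 = -286528*4517 = -1294246976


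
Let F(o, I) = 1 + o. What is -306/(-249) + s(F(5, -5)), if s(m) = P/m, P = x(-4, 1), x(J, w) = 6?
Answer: 185/83 ≈ 2.2289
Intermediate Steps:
P = 6
s(m) = 6/m
-306/(-249) + s(F(5, -5)) = -306/(-249) + 6/(1 + 5) = -306*(-1/249) + 6/6 = 102/83 + 6*(⅙) = 102/83 + 1 = 185/83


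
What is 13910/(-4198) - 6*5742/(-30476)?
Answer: -34911458/15992281 ≈ -2.1830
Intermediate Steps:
13910/(-4198) - 6*5742/(-30476) = 13910*(-1/4198) - 34452*(-1/30476) = -6955/2099 + 8613/7619 = -34911458/15992281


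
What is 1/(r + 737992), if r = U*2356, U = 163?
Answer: 1/1122020 ≈ 8.9125e-7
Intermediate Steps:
r = 384028 (r = 163*2356 = 384028)
1/(r + 737992) = 1/(384028 + 737992) = 1/1122020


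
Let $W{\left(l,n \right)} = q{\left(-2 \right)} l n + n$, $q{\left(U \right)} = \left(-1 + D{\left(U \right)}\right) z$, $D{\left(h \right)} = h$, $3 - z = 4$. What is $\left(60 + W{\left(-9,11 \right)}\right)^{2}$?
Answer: $51076$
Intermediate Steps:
$z = -1$ ($z = 3 - 4 = -1$)
$q{\left(U \right)} = 1 - U$ ($q{\left(U \right)} = \left(-1 + U\right) \left(-1\right) = 1 - U$)
$W{\left(l,n \right)} = n + 3 l n$ ($W{\left(l,n \right)} = \left(1 - -2\right) l n + n = \left(1 + 2\right) l n + n = 3 l n + n = n + 3 l n$)
$\left(60 + W{\left(-9,11 \right)}\right)^{2} = \left(60 + 11 \left(1 + 3 \left(-9\right)\right)\right)^{2} = \left(60 + 11 \left(1 - 27\right)\right)^{2} = \left(60 + 11 \left(-26\right)\right)^{2} = \left(60 - 286\right)^{2} = \left(-226\right)^{2} = 51076$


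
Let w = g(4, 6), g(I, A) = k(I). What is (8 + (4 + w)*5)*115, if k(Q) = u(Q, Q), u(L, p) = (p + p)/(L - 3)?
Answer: 7820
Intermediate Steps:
u(L, p) = 2*p/(-3 + L) (u(L, p) = (2*p)/(-3 + L) = 2*p/(-3 + L))
k(Q) = 2*Q/(-3 + Q)
g(I, A) = 2*I/(-3 + I)
w = 8 (w = 2*4/(-3 + 4) = 2*4/1 = 2*4*1 = 8)
(8 + (4 + w)*5)*115 = (8 + (4 + 8)*5)*115 = (8 + 12*5)*115 = (8 + 60)*115 = 68*115 = 7820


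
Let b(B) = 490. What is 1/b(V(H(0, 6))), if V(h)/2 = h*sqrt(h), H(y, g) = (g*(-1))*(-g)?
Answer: 1/490 ≈ 0.0020408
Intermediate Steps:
H(y, g) = g**2 (H(y, g) = (-g)*(-g) = g**2)
V(h) = 2*h**(3/2) (V(h) = 2*(h*sqrt(h)) = 2*h**(3/2))
1/b(V(H(0, 6))) = 1/490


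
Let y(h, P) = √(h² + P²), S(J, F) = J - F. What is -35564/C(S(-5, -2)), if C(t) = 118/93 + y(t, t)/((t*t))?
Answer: -11478804/353 + 3015618*√2/353 ≈ -20436.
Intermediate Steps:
y(h, P) = √(P² + h²)
C(t) = 118/93 + √2*√(t²)/t² (C(t) = 118/93 + √(t² + t²)/((t*t)) = 118*(1/93) + √(2*t²)/(t²) = 118/93 + (√2*√(t²))/t² = 118/93 + √2*√(t²)/t²)
-35564/C(S(-5, -2)) = -35564/(118/93 + √2*√((-5 - 1*(-2))²)/(-5 - 1*(-2))²) = -35564/(118/93 + √2*√((-5 + 2)²)/(-5 + 2)²) = -35564/(118/93 + √2*√((-3)²)/(-3)²) = -35564/(118/93 + √2*(⅑)*√9) = -35564/(118/93 + √2*(⅑)*3) = -35564/(118/93 + √2/3)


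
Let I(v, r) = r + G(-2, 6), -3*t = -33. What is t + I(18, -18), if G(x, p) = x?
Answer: -9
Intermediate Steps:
t = 11 (t = -⅓*(-33) = 11)
I(v, r) = -2 + r (I(v, r) = r - 2 = -2 + r)
t + I(18, -18) = 11 + (-2 - 18) = 11 - 20 = -9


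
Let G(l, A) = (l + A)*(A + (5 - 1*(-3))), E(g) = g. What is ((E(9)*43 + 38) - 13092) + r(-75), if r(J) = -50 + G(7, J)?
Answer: -8161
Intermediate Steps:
G(l, A) = (8 + A)*(A + l) (G(l, A) = (A + l)*(A + (5 + 3)) = (A + l)*(A + 8) = (A + l)*(8 + A) = (8 + A)*(A + l))
r(J) = 6 + J² + 15*J (r(J) = -50 + (J² + 8*J + 8*7 + J*7) = -50 + (J² + 8*J + 56 + 7*J) = -50 + (56 + J² + 15*J) = 6 + J² + 15*J)
((E(9)*43 + 38) - 13092) + r(-75) = ((9*43 + 38) - 13092) + (6 + (-75)² + 15*(-75)) = ((387 + 38) - 13092) + (6 + 5625 - 1125) = (425 - 13092) + 4506 = -12667 + 4506 = -8161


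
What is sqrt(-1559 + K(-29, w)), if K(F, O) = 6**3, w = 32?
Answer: I*sqrt(1343) ≈ 36.647*I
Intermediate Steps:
K(F, O) = 216
sqrt(-1559 + K(-29, w)) = sqrt(-1559 + 216) = sqrt(-1343) = I*sqrt(1343)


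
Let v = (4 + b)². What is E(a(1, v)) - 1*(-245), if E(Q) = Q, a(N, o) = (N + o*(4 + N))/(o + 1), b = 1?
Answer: 3248/13 ≈ 249.85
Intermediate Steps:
v = 25 (v = (4 + 1)² = 5² = 25)
a(N, o) = (N + o*(4 + N))/(1 + o)
E(a(1, v)) - 1*(-245) = (1 + 4*25 + 1*25)/(1 + 25) - 1*(-245) = (1 + 100 + 25)/26 + 245 = (1/26)*126 + 245 = 63/13 + 245 = 3248/13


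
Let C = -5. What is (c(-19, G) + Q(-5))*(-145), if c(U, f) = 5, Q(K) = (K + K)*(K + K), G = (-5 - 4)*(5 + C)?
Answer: -15225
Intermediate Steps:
G = 0 (G = (-5 - 4)*(5 - 5) = -9*0 = 0)
Q(K) = 4*K**2 (Q(K) = (2*K)*(2*K) = 4*K**2)
(c(-19, G) + Q(-5))*(-145) = (5 + 4*(-5)**2)*(-145) = (5 + 4*25)*(-145) = (5 + 100)*(-145) = 105*(-145) = -15225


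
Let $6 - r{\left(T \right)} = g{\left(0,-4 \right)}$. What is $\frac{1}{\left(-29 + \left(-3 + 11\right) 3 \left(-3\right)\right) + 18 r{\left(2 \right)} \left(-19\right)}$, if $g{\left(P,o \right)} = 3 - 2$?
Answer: $- \frac{1}{1811} \approx -0.00055218$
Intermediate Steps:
$g{\left(P,o \right)} = 1$ ($g{\left(P,o \right)} = 3 - 2 = 1$)
$r{\left(T \right)} = 5$ ($r{\left(T \right)} = 6 - 1 = 5$)
$\frac{1}{\left(-29 + \left(-3 + 11\right) 3 \left(-3\right)\right) + 18 r{\left(2 \right)} \left(-19\right)} = \frac{1}{\left(-29 + \left(-3 + 11\right) 3 \left(-3\right)\right) + 18 \cdot 5 \left(-19\right)} = \frac{1}{\left(-29 + 8 \left(-9\right)\right) + 90 \left(-19\right)} = \frac{1}{\left(-29 - 72\right) - 1710} = \frac{1}{-101 - 1710} = \frac{1}{-1811} = - \frac{1}{1811}$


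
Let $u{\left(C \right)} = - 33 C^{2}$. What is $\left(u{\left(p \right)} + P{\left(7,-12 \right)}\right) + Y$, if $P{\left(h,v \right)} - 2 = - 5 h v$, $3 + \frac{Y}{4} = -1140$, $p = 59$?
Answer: $-119023$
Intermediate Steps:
$Y = -4572$ ($Y = -12 + 4 \left(-1140\right) = -12 - 4560 = -4572$)
$P{\left(h,v \right)} = 2 - 5 h v$ ($P{\left(h,v \right)} = 2 + - 5 h v = 2 - 5 h v$)
$\left(u{\left(p \right)} + P{\left(7,-12 \right)}\right) + Y = \left(- 33 \cdot 59^{2} - \left(-2 + 35 \left(-12\right)\right)\right) - 4572 = \left(\left(-33\right) 3481 + \left(2 + 420\right)\right) - 4572 = \left(-114873 + 422\right) - 4572 = -114451 - 4572 = -119023$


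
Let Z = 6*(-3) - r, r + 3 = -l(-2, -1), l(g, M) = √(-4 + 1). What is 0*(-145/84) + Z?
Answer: -15 + I*√3 ≈ -15.0 + 1.732*I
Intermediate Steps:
l(g, M) = I*√3 (l(g, M) = √(-3) = I*√3)
r = -3 - I*√3 ≈ -3.0 - 1.732*I
Z = -15 + I*√3 (Z = 6*(-3) - (-3 - I*√3) = -18 + (3 + I*√3) = -15 + I*√3 ≈ -15.0 + 1.732*I)
0*(-145/84) + Z = 0*(-145/84) + (-15 + I*√3) = 0 + (-15 + I*√3) = -15 + I*√3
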